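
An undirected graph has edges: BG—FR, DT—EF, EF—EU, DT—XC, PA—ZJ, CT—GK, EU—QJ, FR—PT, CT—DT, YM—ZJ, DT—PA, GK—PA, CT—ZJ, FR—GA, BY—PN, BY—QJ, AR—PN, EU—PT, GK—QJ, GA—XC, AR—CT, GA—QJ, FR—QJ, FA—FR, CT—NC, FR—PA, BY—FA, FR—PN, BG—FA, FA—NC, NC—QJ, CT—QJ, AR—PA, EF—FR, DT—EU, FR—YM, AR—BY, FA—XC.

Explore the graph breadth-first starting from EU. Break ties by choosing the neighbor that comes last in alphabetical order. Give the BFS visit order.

Visit EU; enqueue QJ, PT, EF, DT → queue [QJ, PT, EF, DT]
Visit QJ; enqueue NC, GK, GA, FR, CT, BY → queue [PT, EF, DT, NC, GK, GA, FR, CT, BY]
Visit PT → queue [EF, DT, NC, GK, GA, FR, CT, BY]
Visit EF → queue [DT, NC, GK, GA, FR, CT, BY]
Visit DT; enqueue XC, PA → queue [NC, GK, GA, FR, CT, BY, XC, PA]
Visit NC; enqueue FA → queue [GK, GA, FR, CT, BY, XC, PA, FA]
Visit GK → queue [GA, FR, CT, BY, XC, PA, FA]
Visit GA → queue [FR, CT, BY, XC, PA, FA]
Visit FR; enqueue YM, PN, BG → queue [CT, BY, XC, PA, FA, YM, PN, BG]
Visit CT; enqueue ZJ, AR → queue [BY, XC, PA, FA, YM, PN, BG, ZJ, AR]
Visit BY → queue [XC, PA, FA, YM, PN, BG, ZJ, AR]
Visit XC → queue [PA, FA, YM, PN, BG, ZJ, AR]
Visit PA → queue [FA, YM, PN, BG, ZJ, AR]
Visit FA → queue [YM, PN, BG, ZJ, AR]
Visit YM → queue [PN, BG, ZJ, AR]
Visit PN → queue [BG, ZJ, AR]
Visit BG → queue [ZJ, AR]
Visit ZJ → queue [AR]
Visit AR → queue []

EU → QJ → PT → EF → DT → NC → GK → GA → FR → CT → BY → XC → PA → FA → YM → PN → BG → ZJ → AR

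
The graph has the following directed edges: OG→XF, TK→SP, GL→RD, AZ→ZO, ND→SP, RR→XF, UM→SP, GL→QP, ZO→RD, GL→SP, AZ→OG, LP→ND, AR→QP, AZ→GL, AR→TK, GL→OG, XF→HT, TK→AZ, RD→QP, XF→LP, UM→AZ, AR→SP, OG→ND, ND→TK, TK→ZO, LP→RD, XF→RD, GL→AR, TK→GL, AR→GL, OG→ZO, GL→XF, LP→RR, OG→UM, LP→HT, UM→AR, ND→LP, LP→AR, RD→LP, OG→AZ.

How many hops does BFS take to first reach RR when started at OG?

Level 0: OG
Level 1: AZ, ND, UM, XF, ZO
Level 2: AR, GL, HT, LP, RD, SP, TK
Level 3: QP, RR
RR first appears at level 3.

3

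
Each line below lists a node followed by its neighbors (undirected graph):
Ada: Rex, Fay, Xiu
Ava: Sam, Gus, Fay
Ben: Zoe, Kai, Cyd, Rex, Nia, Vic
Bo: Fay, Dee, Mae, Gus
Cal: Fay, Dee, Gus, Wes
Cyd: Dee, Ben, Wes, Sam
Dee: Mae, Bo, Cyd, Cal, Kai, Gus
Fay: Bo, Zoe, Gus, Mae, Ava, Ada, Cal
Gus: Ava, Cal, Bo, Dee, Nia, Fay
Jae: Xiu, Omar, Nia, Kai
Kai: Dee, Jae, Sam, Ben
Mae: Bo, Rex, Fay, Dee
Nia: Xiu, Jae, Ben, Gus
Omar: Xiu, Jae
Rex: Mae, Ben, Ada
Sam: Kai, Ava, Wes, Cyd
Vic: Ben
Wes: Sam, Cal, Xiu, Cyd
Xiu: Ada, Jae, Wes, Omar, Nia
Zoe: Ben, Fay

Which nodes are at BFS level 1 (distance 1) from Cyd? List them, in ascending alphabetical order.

Level 0: Cyd
Level 1: Ben, Dee, Sam, Wes
Level 2: Ava, Bo, Cal, Gus, Kai, Mae, Nia, Rex, Vic, Xiu, Zoe
Level 3: Ada, Fay, Jae, Omar

Ben, Dee, Sam, Wes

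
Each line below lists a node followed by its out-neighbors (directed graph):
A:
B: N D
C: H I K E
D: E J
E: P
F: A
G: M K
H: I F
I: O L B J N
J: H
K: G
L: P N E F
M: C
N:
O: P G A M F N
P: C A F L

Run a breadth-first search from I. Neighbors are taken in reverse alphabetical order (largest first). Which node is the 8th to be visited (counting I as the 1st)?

Visit I; enqueue O, N, L, J, B → queue [O, N, L, J, B]
Visit O; enqueue P, M, G, F, A → queue [N, L, J, B, P, M, G, F, A]
Visit N → queue [L, J, B, P, M, G, F, A]
Visit L; enqueue E → queue [J, B, P, M, G, F, A, E]
Visit J; enqueue H → queue [B, P, M, G, F, A, E, H]
Visit B; enqueue D → queue [P, M, G, F, A, E, H, D]
Visit P; enqueue C → queue [M, G, F, A, E, H, D, C]
Visit M → queue [G, F, A, E, H, D, C]
Visit G; enqueue K → queue [F, A, E, H, D, C, K]
Visit F → queue [A, E, H, D, C, K]
Visit A → queue [E, H, D, C, K]
Visit E → queue [H, D, C, K]
Visit H → queue [D, C, K]
Visit D → queue [C, K]
Visit C → queue [K]
Visit K → queue []

Visit order: I, O, N, L, J, B, P, M, G, F, A, E, H, D, C, K

M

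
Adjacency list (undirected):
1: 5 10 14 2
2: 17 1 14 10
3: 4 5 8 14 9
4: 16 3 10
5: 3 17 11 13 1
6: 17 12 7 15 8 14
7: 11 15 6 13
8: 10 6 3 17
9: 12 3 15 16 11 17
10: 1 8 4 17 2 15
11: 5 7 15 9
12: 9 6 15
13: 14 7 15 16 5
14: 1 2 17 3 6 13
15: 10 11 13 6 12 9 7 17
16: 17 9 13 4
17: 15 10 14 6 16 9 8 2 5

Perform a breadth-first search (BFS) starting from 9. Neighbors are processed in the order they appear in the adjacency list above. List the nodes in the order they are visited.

9 -> 12 -> 3 -> 15 -> 16 -> 11 -> 17 -> 6 -> 4 -> 5 -> 8 -> 14 -> 10 -> 13 -> 7 -> 2 -> 1

Visit 9; enqueue 12, 3, 15, 16, 11, 17 → queue [12, 3, 15, 16, 11, 17]
Visit 12; enqueue 6 → queue [3, 15, 16, 11, 17, 6]
Visit 3; enqueue 4, 5, 8, 14 → queue [15, 16, 11, 17, 6, 4, 5, 8, 14]
Visit 15; enqueue 10, 13, 7 → queue [16, 11, 17, 6, 4, 5, 8, 14, 10, 13, 7]
Visit 16 → queue [11, 17, 6, 4, 5, 8, 14, 10, 13, 7]
Visit 11 → queue [17, 6, 4, 5, 8, 14, 10, 13, 7]
Visit 17; enqueue 2 → queue [6, 4, 5, 8, 14, 10, 13, 7, 2]
Visit 6 → queue [4, 5, 8, 14, 10, 13, 7, 2]
Visit 4 → queue [5, 8, 14, 10, 13, 7, 2]
Visit 5; enqueue 1 → queue [8, 14, 10, 13, 7, 2, 1]
Visit 8 → queue [14, 10, 13, 7, 2, 1]
Visit 14 → queue [10, 13, 7, 2, 1]
Visit 10 → queue [13, 7, 2, 1]
Visit 13 → queue [7, 2, 1]
Visit 7 → queue [2, 1]
Visit 2 → queue [1]
Visit 1 → queue []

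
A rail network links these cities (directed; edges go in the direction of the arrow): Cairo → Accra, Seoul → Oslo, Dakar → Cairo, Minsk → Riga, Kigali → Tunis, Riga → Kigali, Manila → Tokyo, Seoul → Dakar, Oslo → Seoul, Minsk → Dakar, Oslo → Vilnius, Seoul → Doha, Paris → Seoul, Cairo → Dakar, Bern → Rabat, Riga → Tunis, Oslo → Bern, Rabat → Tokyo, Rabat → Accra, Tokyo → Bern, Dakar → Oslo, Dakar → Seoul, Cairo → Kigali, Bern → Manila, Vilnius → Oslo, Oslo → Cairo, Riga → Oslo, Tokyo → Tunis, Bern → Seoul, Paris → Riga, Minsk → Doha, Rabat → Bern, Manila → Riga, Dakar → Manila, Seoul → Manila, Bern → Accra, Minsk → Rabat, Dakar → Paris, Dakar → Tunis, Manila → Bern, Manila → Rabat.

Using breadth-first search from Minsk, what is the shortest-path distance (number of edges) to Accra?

Level 0: Minsk
Level 1: Dakar, Doha, Rabat, Riga
Level 2: Accra, Bern, Cairo, Kigali, Manila, Oslo, Paris, Seoul, Tokyo, Tunis
Level 3: Vilnius
Accra first appears at level 2.

2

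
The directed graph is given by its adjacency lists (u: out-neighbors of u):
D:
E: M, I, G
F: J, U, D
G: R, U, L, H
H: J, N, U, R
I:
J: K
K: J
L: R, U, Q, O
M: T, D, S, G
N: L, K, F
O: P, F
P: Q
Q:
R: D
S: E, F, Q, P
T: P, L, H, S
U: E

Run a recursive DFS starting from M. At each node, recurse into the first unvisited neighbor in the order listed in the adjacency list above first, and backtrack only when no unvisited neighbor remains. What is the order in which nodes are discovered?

M, T, P, Q, L, R, D, U, E, I, G, H, J, K, N, F, O, S

Visit M
M → T
T → P
P → Q
T → L
L → R
R → D
L → U
U → E
E → I
E → G
G → H
H → J
J → K
H → N
N → F
L → O
T → S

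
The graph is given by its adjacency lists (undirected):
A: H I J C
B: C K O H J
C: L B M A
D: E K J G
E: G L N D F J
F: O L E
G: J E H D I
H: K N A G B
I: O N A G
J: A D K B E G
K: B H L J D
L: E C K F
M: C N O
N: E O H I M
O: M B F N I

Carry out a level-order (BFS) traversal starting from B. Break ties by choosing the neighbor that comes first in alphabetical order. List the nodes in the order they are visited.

Visit B; enqueue C, H, J, K, O → queue [C, H, J, K, O]
Visit C; enqueue A, L, M → queue [H, J, K, O, A, L, M]
Visit H; enqueue G, N → queue [J, K, O, A, L, M, G, N]
Visit J; enqueue D, E → queue [K, O, A, L, M, G, N, D, E]
Visit K → queue [O, A, L, M, G, N, D, E]
Visit O; enqueue F, I → queue [A, L, M, G, N, D, E, F, I]
Visit A → queue [L, M, G, N, D, E, F, I]
Visit L → queue [M, G, N, D, E, F, I]
Visit M → queue [G, N, D, E, F, I]
Visit G → queue [N, D, E, F, I]
Visit N → queue [D, E, F, I]
Visit D → queue [E, F, I]
Visit E → queue [F, I]
Visit F → queue [I]
Visit I → queue []

B, C, H, J, K, O, A, L, M, G, N, D, E, F, I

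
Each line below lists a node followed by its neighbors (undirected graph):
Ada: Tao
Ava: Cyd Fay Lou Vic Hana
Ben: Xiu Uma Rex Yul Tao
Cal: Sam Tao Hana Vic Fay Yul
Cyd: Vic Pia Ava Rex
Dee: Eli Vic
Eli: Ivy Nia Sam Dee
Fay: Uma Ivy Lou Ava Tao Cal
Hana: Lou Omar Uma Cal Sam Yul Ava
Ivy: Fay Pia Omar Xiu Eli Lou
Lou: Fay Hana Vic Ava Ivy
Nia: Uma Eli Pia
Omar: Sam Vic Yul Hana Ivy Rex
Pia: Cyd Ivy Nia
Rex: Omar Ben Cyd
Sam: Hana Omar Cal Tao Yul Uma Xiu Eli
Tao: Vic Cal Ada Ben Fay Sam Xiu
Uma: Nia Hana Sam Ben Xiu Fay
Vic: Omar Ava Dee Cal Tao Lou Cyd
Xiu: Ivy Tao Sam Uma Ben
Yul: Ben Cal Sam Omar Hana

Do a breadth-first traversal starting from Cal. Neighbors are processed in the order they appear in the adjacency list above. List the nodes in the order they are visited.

Cal, Sam, Tao, Hana, Vic, Fay, Yul, Omar, Uma, Xiu, Eli, Ada, Ben, Lou, Ava, Dee, Cyd, Ivy, Rex, Nia, Pia

Visit Cal; enqueue Sam, Tao, Hana, Vic, Fay, Yul → queue [Sam, Tao, Hana, Vic, Fay, Yul]
Visit Sam; enqueue Omar, Uma, Xiu, Eli → queue [Tao, Hana, Vic, Fay, Yul, Omar, Uma, Xiu, Eli]
Visit Tao; enqueue Ada, Ben → queue [Hana, Vic, Fay, Yul, Omar, Uma, Xiu, Eli, Ada, Ben]
Visit Hana; enqueue Lou, Ava → queue [Vic, Fay, Yul, Omar, Uma, Xiu, Eli, Ada, Ben, Lou, Ava]
Visit Vic; enqueue Dee, Cyd → queue [Fay, Yul, Omar, Uma, Xiu, Eli, Ada, Ben, Lou, Ava, Dee, Cyd]
Visit Fay; enqueue Ivy → queue [Yul, Omar, Uma, Xiu, Eli, Ada, Ben, Lou, Ava, Dee, Cyd, Ivy]
Visit Yul → queue [Omar, Uma, Xiu, Eli, Ada, Ben, Lou, Ava, Dee, Cyd, Ivy]
Visit Omar; enqueue Rex → queue [Uma, Xiu, Eli, Ada, Ben, Lou, Ava, Dee, Cyd, Ivy, Rex]
Visit Uma; enqueue Nia → queue [Xiu, Eli, Ada, Ben, Lou, Ava, Dee, Cyd, Ivy, Rex, Nia]
Visit Xiu → queue [Eli, Ada, Ben, Lou, Ava, Dee, Cyd, Ivy, Rex, Nia]
Visit Eli → queue [Ada, Ben, Lou, Ava, Dee, Cyd, Ivy, Rex, Nia]
Visit Ada → queue [Ben, Lou, Ava, Dee, Cyd, Ivy, Rex, Nia]
Visit Ben → queue [Lou, Ava, Dee, Cyd, Ivy, Rex, Nia]
Visit Lou → queue [Ava, Dee, Cyd, Ivy, Rex, Nia]
Visit Ava → queue [Dee, Cyd, Ivy, Rex, Nia]
Visit Dee → queue [Cyd, Ivy, Rex, Nia]
Visit Cyd; enqueue Pia → queue [Ivy, Rex, Nia, Pia]
Visit Ivy → queue [Rex, Nia, Pia]
Visit Rex → queue [Nia, Pia]
Visit Nia → queue [Pia]
Visit Pia → queue []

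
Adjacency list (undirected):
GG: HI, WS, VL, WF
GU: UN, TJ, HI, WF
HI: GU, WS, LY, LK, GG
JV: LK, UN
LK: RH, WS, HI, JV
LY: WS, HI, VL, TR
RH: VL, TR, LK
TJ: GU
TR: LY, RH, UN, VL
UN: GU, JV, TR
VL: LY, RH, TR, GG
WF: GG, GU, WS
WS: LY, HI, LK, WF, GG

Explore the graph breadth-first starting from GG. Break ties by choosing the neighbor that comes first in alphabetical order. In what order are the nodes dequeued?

Visit GG; enqueue HI, VL, WF, WS → queue [HI, VL, WF, WS]
Visit HI; enqueue GU, LK, LY → queue [VL, WF, WS, GU, LK, LY]
Visit VL; enqueue RH, TR → queue [WF, WS, GU, LK, LY, RH, TR]
Visit WF → queue [WS, GU, LK, LY, RH, TR]
Visit WS → queue [GU, LK, LY, RH, TR]
Visit GU; enqueue TJ, UN → queue [LK, LY, RH, TR, TJ, UN]
Visit LK; enqueue JV → queue [LY, RH, TR, TJ, UN, JV]
Visit LY → queue [RH, TR, TJ, UN, JV]
Visit RH → queue [TR, TJ, UN, JV]
Visit TR → queue [TJ, UN, JV]
Visit TJ → queue [UN, JV]
Visit UN → queue [JV]
Visit JV → queue []

GG, HI, VL, WF, WS, GU, LK, LY, RH, TR, TJ, UN, JV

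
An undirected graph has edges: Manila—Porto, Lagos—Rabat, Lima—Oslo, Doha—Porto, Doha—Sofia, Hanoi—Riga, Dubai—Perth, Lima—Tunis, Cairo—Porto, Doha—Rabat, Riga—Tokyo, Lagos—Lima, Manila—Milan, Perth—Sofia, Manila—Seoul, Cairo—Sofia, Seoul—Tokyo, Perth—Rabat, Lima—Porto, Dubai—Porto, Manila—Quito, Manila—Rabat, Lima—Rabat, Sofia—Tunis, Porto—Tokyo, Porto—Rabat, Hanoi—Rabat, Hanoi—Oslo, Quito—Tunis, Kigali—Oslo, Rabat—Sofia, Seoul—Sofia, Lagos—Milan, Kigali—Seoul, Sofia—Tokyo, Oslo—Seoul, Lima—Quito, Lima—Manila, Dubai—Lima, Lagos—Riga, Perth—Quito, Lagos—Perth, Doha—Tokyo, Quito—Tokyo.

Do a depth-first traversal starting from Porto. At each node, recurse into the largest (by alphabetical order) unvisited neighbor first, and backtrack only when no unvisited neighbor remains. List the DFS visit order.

Porto, Tokyo, Sofia, Tunis, Quito, Perth, Rabat, Manila, Seoul, Oslo, Lima, Lagos, Riga, Hanoi, Milan, Dubai, Kigali, Doha, Cairo

Visit Porto
Porto → Tokyo
Tokyo → Sofia
Sofia → Tunis
Tunis → Quito
Quito → Perth
Perth → Rabat
Rabat → Manila
Manila → Seoul
Seoul → Oslo
Oslo → Lima
Lima → Lagos
Lagos → Riga
Riga → Hanoi
Lagos → Milan
Lima → Dubai
Oslo → Kigali
Rabat → Doha
Sofia → Cairo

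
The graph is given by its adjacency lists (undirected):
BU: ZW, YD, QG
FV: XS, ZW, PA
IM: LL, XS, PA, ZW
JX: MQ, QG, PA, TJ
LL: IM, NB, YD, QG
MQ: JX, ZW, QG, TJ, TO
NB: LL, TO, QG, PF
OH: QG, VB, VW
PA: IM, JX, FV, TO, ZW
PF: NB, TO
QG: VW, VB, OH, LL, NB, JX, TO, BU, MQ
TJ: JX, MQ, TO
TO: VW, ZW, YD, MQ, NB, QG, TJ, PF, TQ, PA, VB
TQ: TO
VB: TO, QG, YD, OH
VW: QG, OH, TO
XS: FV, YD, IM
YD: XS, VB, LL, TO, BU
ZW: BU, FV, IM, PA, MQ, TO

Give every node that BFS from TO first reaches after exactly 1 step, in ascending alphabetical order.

MQ, NB, PA, PF, QG, TJ, TQ, VB, VW, YD, ZW

Level 0: TO
Level 1: MQ, NB, PA, PF, QG, TJ, TQ, VB, VW, YD, ZW
Level 2: BU, FV, IM, JX, LL, OH, XS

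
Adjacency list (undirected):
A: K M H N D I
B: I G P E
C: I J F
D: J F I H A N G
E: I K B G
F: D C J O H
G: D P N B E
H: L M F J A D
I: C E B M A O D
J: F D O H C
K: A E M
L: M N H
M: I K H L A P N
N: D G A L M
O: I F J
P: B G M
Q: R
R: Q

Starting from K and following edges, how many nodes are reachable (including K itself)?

BFS from K visits: K, A, E, M, D, H, I, N, B, G, L, P, F, J, C, O
Reachable nodes: 16 of 18 total.

16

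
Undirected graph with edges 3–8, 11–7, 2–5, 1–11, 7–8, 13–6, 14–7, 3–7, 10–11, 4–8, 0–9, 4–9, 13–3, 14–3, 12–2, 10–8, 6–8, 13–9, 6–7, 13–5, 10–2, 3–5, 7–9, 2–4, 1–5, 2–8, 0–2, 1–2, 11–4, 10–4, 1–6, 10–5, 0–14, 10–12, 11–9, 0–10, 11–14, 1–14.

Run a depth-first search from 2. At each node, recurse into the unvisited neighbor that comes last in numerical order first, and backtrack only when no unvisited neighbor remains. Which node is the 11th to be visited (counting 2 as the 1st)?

4

Visit 2
2 → 12
12 → 10
10 → 11
11 → 14
14 → 7
7 → 9
9 → 13
13 → 6
6 → 8
8 → 4
8 → 3
3 → 5
5 → 1
9 → 0

Visit order: 2, 12, 10, 11, 14, 7, 9, 13, 6, 8, 4, 3, 5, 1, 0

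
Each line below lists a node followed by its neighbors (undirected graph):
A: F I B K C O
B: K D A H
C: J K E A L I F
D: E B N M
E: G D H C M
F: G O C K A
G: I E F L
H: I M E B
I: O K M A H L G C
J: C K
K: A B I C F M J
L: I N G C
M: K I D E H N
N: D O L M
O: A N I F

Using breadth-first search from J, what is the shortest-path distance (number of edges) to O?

Level 0: J
Level 1: C, K
Level 2: A, B, E, F, I, L, M
Level 3: D, G, H, N, O
O first appears at level 3.

3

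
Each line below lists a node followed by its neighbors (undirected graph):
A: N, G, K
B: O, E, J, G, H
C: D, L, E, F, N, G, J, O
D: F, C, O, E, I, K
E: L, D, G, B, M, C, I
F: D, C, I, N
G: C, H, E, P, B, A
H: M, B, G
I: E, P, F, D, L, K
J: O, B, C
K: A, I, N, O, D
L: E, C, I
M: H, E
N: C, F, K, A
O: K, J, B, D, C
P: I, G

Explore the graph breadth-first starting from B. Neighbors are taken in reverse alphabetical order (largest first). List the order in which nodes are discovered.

Visit B; enqueue O, J, H, G, E → queue [O, J, H, G, E]
Visit O; enqueue K, D, C → queue [J, H, G, E, K, D, C]
Visit J → queue [H, G, E, K, D, C]
Visit H; enqueue M → queue [G, E, K, D, C, M]
Visit G; enqueue P, A → queue [E, K, D, C, M, P, A]
Visit E; enqueue L, I → queue [K, D, C, M, P, A, L, I]
Visit K; enqueue N → queue [D, C, M, P, A, L, I, N]
Visit D; enqueue F → queue [C, M, P, A, L, I, N, F]
Visit C → queue [M, P, A, L, I, N, F]
Visit M → queue [P, A, L, I, N, F]
Visit P → queue [A, L, I, N, F]
Visit A → queue [L, I, N, F]
Visit L → queue [I, N, F]
Visit I → queue [N, F]
Visit N → queue [F]
Visit F → queue []

B, O, J, H, G, E, K, D, C, M, P, A, L, I, N, F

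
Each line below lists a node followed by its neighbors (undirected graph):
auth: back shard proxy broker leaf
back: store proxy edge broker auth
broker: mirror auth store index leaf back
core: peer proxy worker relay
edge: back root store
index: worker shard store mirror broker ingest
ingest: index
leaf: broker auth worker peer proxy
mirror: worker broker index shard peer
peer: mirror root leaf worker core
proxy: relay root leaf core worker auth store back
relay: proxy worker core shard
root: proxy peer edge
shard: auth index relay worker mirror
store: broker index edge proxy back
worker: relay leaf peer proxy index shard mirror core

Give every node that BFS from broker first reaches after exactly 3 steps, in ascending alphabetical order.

core, relay, root

Level 0: broker
Level 1: auth, back, index, leaf, mirror, store
Level 2: edge, ingest, peer, proxy, shard, worker
Level 3: core, relay, root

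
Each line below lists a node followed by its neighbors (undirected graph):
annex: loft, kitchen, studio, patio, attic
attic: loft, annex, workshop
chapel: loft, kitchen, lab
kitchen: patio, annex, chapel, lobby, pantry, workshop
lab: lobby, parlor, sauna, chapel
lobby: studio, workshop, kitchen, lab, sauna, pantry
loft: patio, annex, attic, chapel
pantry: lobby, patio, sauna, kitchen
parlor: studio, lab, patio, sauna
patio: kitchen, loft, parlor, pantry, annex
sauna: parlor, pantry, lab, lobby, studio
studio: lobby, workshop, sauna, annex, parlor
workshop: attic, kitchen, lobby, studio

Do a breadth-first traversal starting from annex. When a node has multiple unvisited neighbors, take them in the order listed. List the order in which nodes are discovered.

Visit annex; enqueue loft, kitchen, studio, patio, attic → queue [loft, kitchen, studio, patio, attic]
Visit loft; enqueue chapel → queue [kitchen, studio, patio, attic, chapel]
Visit kitchen; enqueue lobby, pantry, workshop → queue [studio, patio, attic, chapel, lobby, pantry, workshop]
Visit studio; enqueue sauna, parlor → queue [patio, attic, chapel, lobby, pantry, workshop, sauna, parlor]
Visit patio → queue [attic, chapel, lobby, pantry, workshop, sauna, parlor]
Visit attic → queue [chapel, lobby, pantry, workshop, sauna, parlor]
Visit chapel; enqueue lab → queue [lobby, pantry, workshop, sauna, parlor, lab]
Visit lobby → queue [pantry, workshop, sauna, parlor, lab]
Visit pantry → queue [workshop, sauna, parlor, lab]
Visit workshop → queue [sauna, parlor, lab]
Visit sauna → queue [parlor, lab]
Visit parlor → queue [lab]
Visit lab → queue []

annex, loft, kitchen, studio, patio, attic, chapel, lobby, pantry, workshop, sauna, parlor, lab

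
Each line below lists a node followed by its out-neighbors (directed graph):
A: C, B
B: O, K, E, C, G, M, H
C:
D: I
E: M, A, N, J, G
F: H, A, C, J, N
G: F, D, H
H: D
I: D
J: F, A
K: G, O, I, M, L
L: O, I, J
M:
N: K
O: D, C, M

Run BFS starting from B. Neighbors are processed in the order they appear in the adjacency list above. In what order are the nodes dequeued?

Visit B; enqueue O, K, E, C, G, M, H → queue [O, K, E, C, G, M, H]
Visit O; enqueue D → queue [K, E, C, G, M, H, D]
Visit K; enqueue I, L → queue [E, C, G, M, H, D, I, L]
Visit E; enqueue A, N, J → queue [C, G, M, H, D, I, L, A, N, J]
Visit C → queue [G, M, H, D, I, L, A, N, J]
Visit G; enqueue F → queue [M, H, D, I, L, A, N, J, F]
Visit M → queue [H, D, I, L, A, N, J, F]
Visit H → queue [D, I, L, A, N, J, F]
Visit D → queue [I, L, A, N, J, F]
Visit I → queue [L, A, N, J, F]
Visit L → queue [A, N, J, F]
Visit A → queue [N, J, F]
Visit N → queue [J, F]
Visit J → queue [F]
Visit F → queue []

B -> O -> K -> E -> C -> G -> M -> H -> D -> I -> L -> A -> N -> J -> F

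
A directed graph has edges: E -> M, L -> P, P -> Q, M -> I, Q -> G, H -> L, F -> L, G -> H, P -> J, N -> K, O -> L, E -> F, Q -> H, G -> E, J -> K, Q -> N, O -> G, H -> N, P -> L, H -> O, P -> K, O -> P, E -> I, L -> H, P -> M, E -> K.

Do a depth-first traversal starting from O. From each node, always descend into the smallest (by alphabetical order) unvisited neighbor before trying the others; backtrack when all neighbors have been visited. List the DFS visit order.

O G E F L H N K P J M I Q

Visit O
O → G
G → E
E → F
F → L
L → H
H → N
N → K
L → P
P → J
P → M
M → I
P → Q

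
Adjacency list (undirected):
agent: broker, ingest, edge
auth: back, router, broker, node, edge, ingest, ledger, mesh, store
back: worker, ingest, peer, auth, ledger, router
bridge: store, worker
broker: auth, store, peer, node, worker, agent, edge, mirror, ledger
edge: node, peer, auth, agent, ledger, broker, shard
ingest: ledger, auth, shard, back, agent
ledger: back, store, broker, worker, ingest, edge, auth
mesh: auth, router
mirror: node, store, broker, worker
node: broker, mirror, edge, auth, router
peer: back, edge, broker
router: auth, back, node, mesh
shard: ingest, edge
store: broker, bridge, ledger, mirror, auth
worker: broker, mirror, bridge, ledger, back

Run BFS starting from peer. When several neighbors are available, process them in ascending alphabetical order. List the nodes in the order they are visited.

Visit peer; enqueue back, broker, edge → queue [back, broker, edge]
Visit back; enqueue auth, ingest, ledger, router, worker → queue [broker, edge, auth, ingest, ledger, router, worker]
Visit broker; enqueue agent, mirror, node, store → queue [edge, auth, ingest, ledger, router, worker, agent, mirror, node, store]
Visit edge; enqueue shard → queue [auth, ingest, ledger, router, worker, agent, mirror, node, store, shard]
Visit auth; enqueue mesh → queue [ingest, ledger, router, worker, agent, mirror, node, store, shard, mesh]
Visit ingest → queue [ledger, router, worker, agent, mirror, node, store, shard, mesh]
Visit ledger → queue [router, worker, agent, mirror, node, store, shard, mesh]
Visit router → queue [worker, agent, mirror, node, store, shard, mesh]
Visit worker; enqueue bridge → queue [agent, mirror, node, store, shard, mesh, bridge]
Visit agent → queue [mirror, node, store, shard, mesh, bridge]
Visit mirror → queue [node, store, shard, mesh, bridge]
Visit node → queue [store, shard, mesh, bridge]
Visit store → queue [shard, mesh, bridge]
Visit shard → queue [mesh, bridge]
Visit mesh → queue [bridge]
Visit bridge → queue []

peer back broker edge auth ingest ledger router worker agent mirror node store shard mesh bridge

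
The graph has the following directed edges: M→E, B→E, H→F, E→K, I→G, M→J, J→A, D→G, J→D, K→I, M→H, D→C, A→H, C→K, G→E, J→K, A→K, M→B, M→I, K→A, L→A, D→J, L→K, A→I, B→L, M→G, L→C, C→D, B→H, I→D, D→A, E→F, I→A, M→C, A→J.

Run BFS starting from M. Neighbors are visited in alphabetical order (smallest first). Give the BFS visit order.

Visit M; enqueue B, C, E, G, H, I, J → queue [B, C, E, G, H, I, J]
Visit B; enqueue L → queue [C, E, G, H, I, J, L]
Visit C; enqueue D, K → queue [E, G, H, I, J, L, D, K]
Visit E; enqueue F → queue [G, H, I, J, L, D, K, F]
Visit G → queue [H, I, J, L, D, K, F]
Visit H → queue [I, J, L, D, K, F]
Visit I; enqueue A → queue [J, L, D, K, F, A]
Visit J → queue [L, D, K, F, A]
Visit L → queue [D, K, F, A]
Visit D → queue [K, F, A]
Visit K → queue [F, A]
Visit F → queue [A]
Visit A → queue []

M -> B -> C -> E -> G -> H -> I -> J -> L -> D -> K -> F -> A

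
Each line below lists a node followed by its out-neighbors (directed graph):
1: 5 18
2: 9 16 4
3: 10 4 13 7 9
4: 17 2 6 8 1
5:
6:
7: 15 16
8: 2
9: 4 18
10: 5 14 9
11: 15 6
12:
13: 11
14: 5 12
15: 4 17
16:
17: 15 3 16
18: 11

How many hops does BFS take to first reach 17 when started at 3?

Level 0: 3
Level 1: 4, 7, 9, 10, 13
Level 2: 1, 2, 5, 6, 8, 11, 14, 15, 16, 17, 18
Level 3: 12
17 first appears at level 2.

2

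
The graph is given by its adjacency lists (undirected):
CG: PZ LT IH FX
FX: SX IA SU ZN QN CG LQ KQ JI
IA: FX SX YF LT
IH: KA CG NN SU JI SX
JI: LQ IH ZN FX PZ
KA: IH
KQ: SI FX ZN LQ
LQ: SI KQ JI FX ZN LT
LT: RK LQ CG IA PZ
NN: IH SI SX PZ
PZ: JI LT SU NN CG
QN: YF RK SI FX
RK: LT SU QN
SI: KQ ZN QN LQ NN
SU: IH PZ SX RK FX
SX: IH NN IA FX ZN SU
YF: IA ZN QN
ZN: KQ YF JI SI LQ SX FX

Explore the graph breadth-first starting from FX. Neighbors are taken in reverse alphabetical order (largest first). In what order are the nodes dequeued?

Visit FX; enqueue ZN, SX, SU, QN, LQ, KQ, JI, IA, CG → queue [ZN, SX, SU, QN, LQ, KQ, JI, IA, CG]
Visit ZN; enqueue YF, SI → queue [SX, SU, QN, LQ, KQ, JI, IA, CG, YF, SI]
Visit SX; enqueue NN, IH → queue [SU, QN, LQ, KQ, JI, IA, CG, YF, SI, NN, IH]
Visit SU; enqueue RK, PZ → queue [QN, LQ, KQ, JI, IA, CG, YF, SI, NN, IH, RK, PZ]
Visit QN → queue [LQ, KQ, JI, IA, CG, YF, SI, NN, IH, RK, PZ]
Visit LQ; enqueue LT → queue [KQ, JI, IA, CG, YF, SI, NN, IH, RK, PZ, LT]
Visit KQ → queue [JI, IA, CG, YF, SI, NN, IH, RK, PZ, LT]
Visit JI → queue [IA, CG, YF, SI, NN, IH, RK, PZ, LT]
Visit IA → queue [CG, YF, SI, NN, IH, RK, PZ, LT]
Visit CG → queue [YF, SI, NN, IH, RK, PZ, LT]
Visit YF → queue [SI, NN, IH, RK, PZ, LT]
Visit SI → queue [NN, IH, RK, PZ, LT]
Visit NN → queue [IH, RK, PZ, LT]
Visit IH; enqueue KA → queue [RK, PZ, LT, KA]
Visit RK → queue [PZ, LT, KA]
Visit PZ → queue [LT, KA]
Visit LT → queue [KA]
Visit KA → queue []

FX → ZN → SX → SU → QN → LQ → KQ → JI → IA → CG → YF → SI → NN → IH → RK → PZ → LT → KA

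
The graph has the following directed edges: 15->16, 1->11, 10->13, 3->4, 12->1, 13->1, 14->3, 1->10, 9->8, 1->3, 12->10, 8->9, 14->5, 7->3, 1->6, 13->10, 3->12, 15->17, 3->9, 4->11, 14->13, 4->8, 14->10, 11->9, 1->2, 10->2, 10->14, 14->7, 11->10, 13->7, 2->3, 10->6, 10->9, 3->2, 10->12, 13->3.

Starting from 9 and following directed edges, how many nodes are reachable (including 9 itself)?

2

BFS from 9 visits: 9, 8
Reachable nodes: 2 of 17 total.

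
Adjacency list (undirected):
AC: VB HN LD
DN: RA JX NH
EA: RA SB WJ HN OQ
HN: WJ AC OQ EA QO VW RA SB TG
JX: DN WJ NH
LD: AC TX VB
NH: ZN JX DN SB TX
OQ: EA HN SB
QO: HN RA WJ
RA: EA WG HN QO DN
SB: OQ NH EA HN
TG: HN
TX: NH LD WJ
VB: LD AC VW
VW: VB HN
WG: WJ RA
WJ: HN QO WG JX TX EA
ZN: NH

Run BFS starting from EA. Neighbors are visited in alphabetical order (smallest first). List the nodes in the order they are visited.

EA → HN → OQ → RA → SB → WJ → AC → QO → TG → VW → DN → WG → NH → JX → TX → LD → VB → ZN

Visit EA; enqueue HN, OQ, RA, SB, WJ → queue [HN, OQ, RA, SB, WJ]
Visit HN; enqueue AC, QO, TG, VW → queue [OQ, RA, SB, WJ, AC, QO, TG, VW]
Visit OQ → queue [RA, SB, WJ, AC, QO, TG, VW]
Visit RA; enqueue DN, WG → queue [SB, WJ, AC, QO, TG, VW, DN, WG]
Visit SB; enqueue NH → queue [WJ, AC, QO, TG, VW, DN, WG, NH]
Visit WJ; enqueue JX, TX → queue [AC, QO, TG, VW, DN, WG, NH, JX, TX]
Visit AC; enqueue LD, VB → queue [QO, TG, VW, DN, WG, NH, JX, TX, LD, VB]
Visit QO → queue [TG, VW, DN, WG, NH, JX, TX, LD, VB]
Visit TG → queue [VW, DN, WG, NH, JX, TX, LD, VB]
Visit VW → queue [DN, WG, NH, JX, TX, LD, VB]
Visit DN → queue [WG, NH, JX, TX, LD, VB]
Visit WG → queue [NH, JX, TX, LD, VB]
Visit NH; enqueue ZN → queue [JX, TX, LD, VB, ZN]
Visit JX → queue [TX, LD, VB, ZN]
Visit TX → queue [LD, VB, ZN]
Visit LD → queue [VB, ZN]
Visit VB → queue [ZN]
Visit ZN → queue []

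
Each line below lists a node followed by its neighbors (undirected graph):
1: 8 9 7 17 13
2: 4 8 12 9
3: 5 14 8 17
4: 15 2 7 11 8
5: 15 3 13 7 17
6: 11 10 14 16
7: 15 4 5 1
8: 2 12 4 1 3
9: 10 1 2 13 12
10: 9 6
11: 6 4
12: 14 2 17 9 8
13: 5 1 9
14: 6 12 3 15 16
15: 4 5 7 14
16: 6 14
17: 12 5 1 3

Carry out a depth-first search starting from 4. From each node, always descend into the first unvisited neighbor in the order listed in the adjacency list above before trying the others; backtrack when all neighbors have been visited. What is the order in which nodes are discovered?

4 15 5 3 14 6 11 10 9 1 8 2 12 17 7 13 16

Visit 4
4 → 15
15 → 5
5 → 3
3 → 14
14 → 6
6 → 11
6 → 10
10 → 9
9 → 1
1 → 8
8 → 2
2 → 12
12 → 17
1 → 7
1 → 13
6 → 16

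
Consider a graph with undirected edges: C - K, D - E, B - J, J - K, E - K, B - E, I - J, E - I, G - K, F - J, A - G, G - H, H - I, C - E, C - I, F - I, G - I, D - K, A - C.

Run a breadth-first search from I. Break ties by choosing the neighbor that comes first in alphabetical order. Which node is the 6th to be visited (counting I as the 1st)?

Visit I; enqueue C, E, F, G, H, J → queue [C, E, F, G, H, J]
Visit C; enqueue A, K → queue [E, F, G, H, J, A, K]
Visit E; enqueue B, D → queue [F, G, H, J, A, K, B, D]
Visit F → queue [G, H, J, A, K, B, D]
Visit G → queue [H, J, A, K, B, D]
Visit H → queue [J, A, K, B, D]
Visit J → queue [A, K, B, D]
Visit A → queue [K, B, D]
Visit K → queue [B, D]
Visit B → queue [D]
Visit D → queue []

Visit order: I, C, E, F, G, H, J, A, K, B, D

H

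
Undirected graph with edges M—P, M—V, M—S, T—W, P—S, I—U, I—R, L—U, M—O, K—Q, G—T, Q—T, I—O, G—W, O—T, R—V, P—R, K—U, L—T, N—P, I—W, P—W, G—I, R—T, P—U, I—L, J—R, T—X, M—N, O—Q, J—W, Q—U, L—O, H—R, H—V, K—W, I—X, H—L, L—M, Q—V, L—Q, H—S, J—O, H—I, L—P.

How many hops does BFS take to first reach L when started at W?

Level 0: W
Level 1: G, I, J, K, P, T
Level 2: H, L, M, N, O, Q, R, S, U, X
Level 3: V
L first appears at level 2.

2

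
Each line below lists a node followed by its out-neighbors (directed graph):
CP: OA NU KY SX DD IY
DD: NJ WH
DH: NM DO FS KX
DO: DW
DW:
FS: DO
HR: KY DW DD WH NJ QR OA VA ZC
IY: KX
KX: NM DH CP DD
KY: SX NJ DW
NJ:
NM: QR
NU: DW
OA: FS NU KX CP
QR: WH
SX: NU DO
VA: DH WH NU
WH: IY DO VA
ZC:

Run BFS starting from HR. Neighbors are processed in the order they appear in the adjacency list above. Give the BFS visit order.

Visit HR; enqueue KY, DW, DD, WH, NJ, QR, OA, VA, ZC → queue [KY, DW, DD, WH, NJ, QR, OA, VA, ZC]
Visit KY; enqueue SX → queue [DW, DD, WH, NJ, QR, OA, VA, ZC, SX]
Visit DW → queue [DD, WH, NJ, QR, OA, VA, ZC, SX]
Visit DD → queue [WH, NJ, QR, OA, VA, ZC, SX]
Visit WH; enqueue IY, DO → queue [NJ, QR, OA, VA, ZC, SX, IY, DO]
Visit NJ → queue [QR, OA, VA, ZC, SX, IY, DO]
Visit QR → queue [OA, VA, ZC, SX, IY, DO]
Visit OA; enqueue FS, NU, KX, CP → queue [VA, ZC, SX, IY, DO, FS, NU, KX, CP]
Visit VA; enqueue DH → queue [ZC, SX, IY, DO, FS, NU, KX, CP, DH]
Visit ZC → queue [SX, IY, DO, FS, NU, KX, CP, DH]
Visit SX → queue [IY, DO, FS, NU, KX, CP, DH]
Visit IY → queue [DO, FS, NU, KX, CP, DH]
Visit DO → queue [FS, NU, KX, CP, DH]
Visit FS → queue [NU, KX, CP, DH]
Visit NU → queue [KX, CP, DH]
Visit KX; enqueue NM → queue [CP, DH, NM]
Visit CP → queue [DH, NM]
Visit DH → queue [NM]
Visit NM → queue []

HR, KY, DW, DD, WH, NJ, QR, OA, VA, ZC, SX, IY, DO, FS, NU, KX, CP, DH, NM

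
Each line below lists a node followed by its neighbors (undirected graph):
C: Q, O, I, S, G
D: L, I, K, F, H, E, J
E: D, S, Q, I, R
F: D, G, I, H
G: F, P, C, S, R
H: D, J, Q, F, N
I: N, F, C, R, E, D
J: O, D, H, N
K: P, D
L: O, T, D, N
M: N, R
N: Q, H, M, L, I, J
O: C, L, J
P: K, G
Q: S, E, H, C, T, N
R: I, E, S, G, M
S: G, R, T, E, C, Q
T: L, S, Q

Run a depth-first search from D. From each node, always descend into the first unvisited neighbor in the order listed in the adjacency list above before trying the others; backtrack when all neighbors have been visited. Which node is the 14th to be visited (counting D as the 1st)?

R

Visit D
D → L
L → O
O → C
C → Q
Q → S
S → G
G → F
F → I
I → N
N → H
H → J
N → M
M → R
R → E
G → P
P → K
S → T

Visit order: D, L, O, C, Q, S, G, F, I, N, H, J, M, R, E, P, K, T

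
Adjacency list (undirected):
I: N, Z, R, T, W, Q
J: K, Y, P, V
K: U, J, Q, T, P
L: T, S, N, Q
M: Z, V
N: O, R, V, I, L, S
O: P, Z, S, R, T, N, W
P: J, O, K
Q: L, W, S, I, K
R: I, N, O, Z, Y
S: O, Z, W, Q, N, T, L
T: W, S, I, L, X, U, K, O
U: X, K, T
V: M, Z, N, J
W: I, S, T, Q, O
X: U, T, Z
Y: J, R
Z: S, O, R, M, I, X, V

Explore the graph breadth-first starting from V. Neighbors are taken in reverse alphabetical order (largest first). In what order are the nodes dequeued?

V Z N M J X S R O I L Y P K U T W Q

Visit V; enqueue Z, N, M, J → queue [Z, N, M, J]
Visit Z; enqueue X, S, R, O, I → queue [N, M, J, X, S, R, O, I]
Visit N; enqueue L → queue [M, J, X, S, R, O, I, L]
Visit M → queue [J, X, S, R, O, I, L]
Visit J; enqueue Y, P, K → queue [X, S, R, O, I, L, Y, P, K]
Visit X; enqueue U, T → queue [S, R, O, I, L, Y, P, K, U, T]
Visit S; enqueue W, Q → queue [R, O, I, L, Y, P, K, U, T, W, Q]
Visit R → queue [O, I, L, Y, P, K, U, T, W, Q]
Visit O → queue [I, L, Y, P, K, U, T, W, Q]
Visit I → queue [L, Y, P, K, U, T, W, Q]
Visit L → queue [Y, P, K, U, T, W, Q]
Visit Y → queue [P, K, U, T, W, Q]
Visit P → queue [K, U, T, W, Q]
Visit K → queue [U, T, W, Q]
Visit U → queue [T, W, Q]
Visit T → queue [W, Q]
Visit W → queue [Q]
Visit Q → queue []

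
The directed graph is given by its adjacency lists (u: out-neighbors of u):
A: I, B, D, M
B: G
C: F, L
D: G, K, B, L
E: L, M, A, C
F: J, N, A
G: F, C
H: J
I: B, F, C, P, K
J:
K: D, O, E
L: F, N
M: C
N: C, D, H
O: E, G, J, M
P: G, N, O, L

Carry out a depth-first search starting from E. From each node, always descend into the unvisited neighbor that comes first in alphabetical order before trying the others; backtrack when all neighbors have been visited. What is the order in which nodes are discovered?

Visit E
E → A
A → B
B → G
G → C
C → F
F → J
F → N
N → D
D → K
K → O
O → M
D → L
N → H
A → I
I → P

E → A → B → G → C → F → J → N → D → K → O → M → L → H → I → P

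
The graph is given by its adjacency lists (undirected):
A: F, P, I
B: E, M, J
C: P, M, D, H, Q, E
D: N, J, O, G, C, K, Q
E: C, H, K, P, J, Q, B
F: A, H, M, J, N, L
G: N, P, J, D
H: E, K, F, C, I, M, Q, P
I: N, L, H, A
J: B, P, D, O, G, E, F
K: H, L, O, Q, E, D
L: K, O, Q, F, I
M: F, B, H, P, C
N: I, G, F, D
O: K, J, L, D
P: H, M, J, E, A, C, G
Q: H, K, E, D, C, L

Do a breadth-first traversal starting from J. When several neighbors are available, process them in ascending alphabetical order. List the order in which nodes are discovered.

J → B → D → E → F → G → O → P → M → C → K → N → Q → H → A → L → I

Visit J; enqueue B, D, E, F, G, O, P → queue [B, D, E, F, G, O, P]
Visit B; enqueue M → queue [D, E, F, G, O, P, M]
Visit D; enqueue C, K, N, Q → queue [E, F, G, O, P, M, C, K, N, Q]
Visit E; enqueue H → queue [F, G, O, P, M, C, K, N, Q, H]
Visit F; enqueue A, L → queue [G, O, P, M, C, K, N, Q, H, A, L]
Visit G → queue [O, P, M, C, K, N, Q, H, A, L]
Visit O → queue [P, M, C, K, N, Q, H, A, L]
Visit P → queue [M, C, K, N, Q, H, A, L]
Visit M → queue [C, K, N, Q, H, A, L]
Visit C → queue [K, N, Q, H, A, L]
Visit K → queue [N, Q, H, A, L]
Visit N; enqueue I → queue [Q, H, A, L, I]
Visit Q → queue [H, A, L, I]
Visit H → queue [A, L, I]
Visit A → queue [L, I]
Visit L → queue [I]
Visit I → queue []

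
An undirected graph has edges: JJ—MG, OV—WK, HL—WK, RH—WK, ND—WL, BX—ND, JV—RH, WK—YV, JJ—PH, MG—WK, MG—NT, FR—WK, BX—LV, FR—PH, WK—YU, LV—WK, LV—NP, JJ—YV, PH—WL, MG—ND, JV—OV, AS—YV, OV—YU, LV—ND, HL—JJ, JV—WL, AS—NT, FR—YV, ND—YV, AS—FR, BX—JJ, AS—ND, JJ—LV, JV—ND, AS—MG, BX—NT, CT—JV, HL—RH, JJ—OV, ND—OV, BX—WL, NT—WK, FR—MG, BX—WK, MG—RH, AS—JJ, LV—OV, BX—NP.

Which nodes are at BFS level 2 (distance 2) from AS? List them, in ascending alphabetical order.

Level 0: AS
Level 1: FR, JJ, MG, ND, NT, YV
Level 2: BX, HL, JV, LV, OV, PH, RH, WK, WL
Level 3: CT, NP, YU

BX, HL, JV, LV, OV, PH, RH, WK, WL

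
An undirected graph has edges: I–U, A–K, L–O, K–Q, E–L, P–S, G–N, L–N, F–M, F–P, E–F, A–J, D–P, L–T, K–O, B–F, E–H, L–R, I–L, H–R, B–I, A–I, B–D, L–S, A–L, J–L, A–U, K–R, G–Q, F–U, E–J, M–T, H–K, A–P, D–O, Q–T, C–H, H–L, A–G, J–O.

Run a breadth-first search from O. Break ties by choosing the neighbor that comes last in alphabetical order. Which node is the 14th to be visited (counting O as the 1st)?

Q

Visit O; enqueue L, K, J, D → queue [L, K, J, D]
Visit L; enqueue T, S, R, N, I, H, E, A → queue [K, J, D, T, S, R, N, I, H, E, A]
Visit K; enqueue Q → queue [J, D, T, S, R, N, I, H, E, A, Q]
Visit J → queue [D, T, S, R, N, I, H, E, A, Q]
Visit D; enqueue P, B → queue [T, S, R, N, I, H, E, A, Q, P, B]
Visit T; enqueue M → queue [S, R, N, I, H, E, A, Q, P, B, M]
Visit S → queue [R, N, I, H, E, A, Q, P, B, M]
Visit R → queue [N, I, H, E, A, Q, P, B, M]
Visit N; enqueue G → queue [I, H, E, A, Q, P, B, M, G]
Visit I; enqueue U → queue [H, E, A, Q, P, B, M, G, U]
Visit H; enqueue C → queue [E, A, Q, P, B, M, G, U, C]
Visit E; enqueue F → queue [A, Q, P, B, M, G, U, C, F]
Visit A → queue [Q, P, B, M, G, U, C, F]
Visit Q → queue [P, B, M, G, U, C, F]
Visit P → queue [B, M, G, U, C, F]
Visit B → queue [M, G, U, C, F]
Visit M → queue [G, U, C, F]
Visit G → queue [U, C, F]
Visit U → queue [C, F]
Visit C → queue [F]
Visit F → queue []

Visit order: O, L, K, J, D, T, S, R, N, I, H, E, A, Q, P, B, M, G, U, C, F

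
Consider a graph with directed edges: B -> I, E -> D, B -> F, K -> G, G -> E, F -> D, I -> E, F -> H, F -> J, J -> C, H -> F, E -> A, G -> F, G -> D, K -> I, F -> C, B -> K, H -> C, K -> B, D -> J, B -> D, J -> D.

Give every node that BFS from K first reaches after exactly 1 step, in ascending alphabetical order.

Level 0: K
Level 1: B, G, I
Level 2: D, E, F
Level 3: A, C, H, J

B, G, I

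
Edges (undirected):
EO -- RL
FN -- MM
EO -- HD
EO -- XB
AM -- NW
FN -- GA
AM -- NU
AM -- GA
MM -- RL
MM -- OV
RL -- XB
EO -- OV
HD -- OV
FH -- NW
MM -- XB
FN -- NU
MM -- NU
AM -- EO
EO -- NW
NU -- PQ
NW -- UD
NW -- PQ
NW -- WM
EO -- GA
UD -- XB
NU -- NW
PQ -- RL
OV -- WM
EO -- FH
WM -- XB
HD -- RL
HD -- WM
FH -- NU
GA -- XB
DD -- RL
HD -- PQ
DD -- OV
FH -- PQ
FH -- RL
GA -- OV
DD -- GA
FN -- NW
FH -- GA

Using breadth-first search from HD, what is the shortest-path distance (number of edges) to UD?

3

Level 0: HD
Level 1: EO, OV, PQ, RL, WM
Level 2: AM, DD, FH, GA, MM, NU, NW, XB
Level 3: FN, UD
UD first appears at level 3.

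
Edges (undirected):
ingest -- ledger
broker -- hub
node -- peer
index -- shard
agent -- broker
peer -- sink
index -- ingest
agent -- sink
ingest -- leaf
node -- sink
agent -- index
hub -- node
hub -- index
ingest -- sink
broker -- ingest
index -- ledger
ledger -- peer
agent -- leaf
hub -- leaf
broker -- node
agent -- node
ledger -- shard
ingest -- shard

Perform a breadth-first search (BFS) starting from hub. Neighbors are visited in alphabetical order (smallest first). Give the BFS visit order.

hub -> broker -> index -> leaf -> node -> agent -> ingest -> ledger -> shard -> peer -> sink

Visit hub; enqueue broker, index, leaf, node → queue [broker, index, leaf, node]
Visit broker; enqueue agent, ingest → queue [index, leaf, node, agent, ingest]
Visit index; enqueue ledger, shard → queue [leaf, node, agent, ingest, ledger, shard]
Visit leaf → queue [node, agent, ingest, ledger, shard]
Visit node; enqueue peer, sink → queue [agent, ingest, ledger, shard, peer, sink]
Visit agent → queue [ingest, ledger, shard, peer, sink]
Visit ingest → queue [ledger, shard, peer, sink]
Visit ledger → queue [shard, peer, sink]
Visit shard → queue [peer, sink]
Visit peer → queue [sink]
Visit sink → queue []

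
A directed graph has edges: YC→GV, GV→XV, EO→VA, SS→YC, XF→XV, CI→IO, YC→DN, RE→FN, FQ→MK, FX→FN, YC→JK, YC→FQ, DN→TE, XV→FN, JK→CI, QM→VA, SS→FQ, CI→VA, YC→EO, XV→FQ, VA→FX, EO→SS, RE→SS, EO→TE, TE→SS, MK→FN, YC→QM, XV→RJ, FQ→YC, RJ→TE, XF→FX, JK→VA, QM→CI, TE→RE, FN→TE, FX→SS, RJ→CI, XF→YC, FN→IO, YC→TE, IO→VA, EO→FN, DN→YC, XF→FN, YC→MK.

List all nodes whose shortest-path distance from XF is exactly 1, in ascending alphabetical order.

Level 0: XF
Level 1: FN, FX, XV, YC
Level 2: DN, EO, FQ, GV, IO, JK, MK, QM, RJ, SS, TE
Level 3: CI, RE, VA

FN, FX, XV, YC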